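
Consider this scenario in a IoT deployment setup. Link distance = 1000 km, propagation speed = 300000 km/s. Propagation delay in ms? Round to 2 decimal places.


Given: distance = 1000 km, speed = 300000 km/s
Delay = distance / speed = 1000 / 300000 seconds
Delay in ms = 1000 * 1000 / 300000
Delay = 3.3333 ms
Rounded to 2 dp = 3.33 ms

3.33


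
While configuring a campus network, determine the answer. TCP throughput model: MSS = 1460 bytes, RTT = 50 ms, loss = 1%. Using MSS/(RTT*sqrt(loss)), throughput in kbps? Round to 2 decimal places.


Given: MSS = 1460 bytes, RTT = 50 ms, loss = 1%
RTT in seconds = 50 / 1000 = 0.05
Loss rate = 1% = 0.01
sqrt(loss) = sqrt(0.01) = 0.1
Throughput (bytes/s) = 1460 / (0.05 * 0.1) = 292000.0000
Throughput (kbps) = 292000.0000 * 8 / 1000 = 2336.000000 -> 2336.00 kbps (2 dp)

2336.00


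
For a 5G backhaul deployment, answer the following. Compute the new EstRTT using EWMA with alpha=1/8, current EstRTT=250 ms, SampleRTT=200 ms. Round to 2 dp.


Given: EstRTT = 250 ms, SampleRTT = 200 ms, alpha = 1/8
New EstRTT = (1 - alpha) * EstRTT + alpha * SampleRTT
(7/8) * 250 = 218.75
(1/8) * 200 = 25
New EstRTT = 218.75 + 25 = 243.75 ms -> 243.75 ms (2 dp)

243.75


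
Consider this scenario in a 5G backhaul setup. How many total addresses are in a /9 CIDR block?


Given: CIDR prefix /9
Host bits = 32 - 9 = 23
Total addresses = 2^23 = 8388608

8388608


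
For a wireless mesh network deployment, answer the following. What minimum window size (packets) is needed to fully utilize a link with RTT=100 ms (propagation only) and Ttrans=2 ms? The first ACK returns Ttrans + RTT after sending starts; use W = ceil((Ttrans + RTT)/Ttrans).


Given: Ttrans = 2 ms, RTT = 100 ms (= 2 * Tprop, Tprop = 50 ms)
Time until first ACK returns = Ttrans + RTT = 2 + 100 = 102 ms
Need W * Ttrans >= Ttrans + RTT  ->  W >= (Ttrans + RTT) / Ttrans
(Ttrans + RTT) / Ttrans = 102 / 2 = 51
W_min = ceil(51) = 51

51


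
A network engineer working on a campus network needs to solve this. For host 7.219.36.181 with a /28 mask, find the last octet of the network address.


Given: IP = 7.219.36.181, prefix = /28
Subnet mask = 255.255.255.240
Last octet of IP: 181
Last octet of mask: 240
Network last octet = 181 AND 240 = 176

176


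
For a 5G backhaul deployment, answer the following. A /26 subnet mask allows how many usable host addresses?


Given: subnet mask /26
Host bits = 32 - 26 = 6
Total addresses = 2^6 = 64
Usable hosts = 64 - 2 (network + broadcast) = 62

62


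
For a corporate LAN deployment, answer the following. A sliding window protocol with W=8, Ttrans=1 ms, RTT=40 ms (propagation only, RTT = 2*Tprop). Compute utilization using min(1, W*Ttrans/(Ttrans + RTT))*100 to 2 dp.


Given: W = 8, Ttrans = 1 ms, RTT = 40 ms (= 2 * Tprop, Tprop = 20 ms)
Cycle time = Ttrans + RTT = 1 + 40 = 41 ms (first packet sent until its ACK returns)
W * Ttrans = 8 * 1 = 8 ms of sending per cycle
W * Ttrans / (Ttrans + RTT) = 8 / 41 = 0.195122
U = min(1, 0.195122) = 0.195122
U% = 19.51%

19.51


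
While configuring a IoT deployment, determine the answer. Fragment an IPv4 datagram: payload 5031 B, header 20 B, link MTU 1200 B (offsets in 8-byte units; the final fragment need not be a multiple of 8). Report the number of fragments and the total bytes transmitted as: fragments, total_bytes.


Max data per non-final fragment = floor((MTU - header)/8)*8 = floor((1200 - 20)/8)*8 = floor(1180/8)*8 = 1176 B
Final fragment needs no 8-byte alignment: it can carry up to MTU - header = 1180 B
Non-final fragments needed = ceil((payload - 1180) / 1176) = ceil(3851/1176) = ceil(3.2747) = 4
Number of fragments = 4 + 1 = 5
Fragment sizes (data): 4 * 1176 B + 327 B (last, 327 <= 1180 OK)
Total bytes sent = payload + n_frags * header = 5031 + 5*20 = 5031 + 100 = 5131 B

5, 5131


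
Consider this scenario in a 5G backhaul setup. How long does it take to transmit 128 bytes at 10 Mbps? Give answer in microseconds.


Given: packet = 128 bytes, bandwidth = 10 Mbps
Packet in bits = 128 * 8 = 1024 bits
Bandwidth = 10 * 10^6 = 10000000 bps
Time = 1024 / 10000000 seconds
Time in us = 1024 * 10^6 / 10000000 = 102.4

102.4


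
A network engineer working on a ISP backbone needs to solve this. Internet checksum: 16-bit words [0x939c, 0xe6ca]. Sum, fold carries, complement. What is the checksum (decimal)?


Given words: [0x939c, 0xe6ca]
Step 1: Sum all words
Raw sum = 37788 + 59082 = 96870
Step 2: Fold carry: (31334 + 1) = 31335
One's complement = ~31335 & 0xFFFF = 34200

34200


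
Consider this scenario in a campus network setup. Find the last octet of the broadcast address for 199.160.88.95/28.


Given: IP = 199.160.88.95, prefix = /28
Host bits = 32 - 28 = 4
Network last octet = 95 AND mask = 80
Host part size = 2^4 - 1 = 15
Broadcast last octet = 80 OR 15 = 95

95


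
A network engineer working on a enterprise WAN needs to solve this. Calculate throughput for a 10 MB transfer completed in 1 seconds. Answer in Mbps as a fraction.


Given: file = 10 MB, time = 1 s
File in Mb = 10 * 8 = 80 Mb
Throughput = 80 / 1 Mbps
Throughput = 80 Mbps

80


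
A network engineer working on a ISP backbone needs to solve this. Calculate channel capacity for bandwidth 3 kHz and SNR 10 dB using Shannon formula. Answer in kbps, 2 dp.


Given: B = 3 kHz, SNR = 10 dB
SNR linear = 10^(10/10) = 10
1 + SNR = 11
log2(11) = 3.4594316186
C = 3 * 1000 * 3.4594316186 = 10378.2949 bps
C = 10.378295 kbps -> 10.38 kbps (2 dp)

10.38


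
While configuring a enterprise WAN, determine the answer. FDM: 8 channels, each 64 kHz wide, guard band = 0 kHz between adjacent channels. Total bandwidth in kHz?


Given: 8 channels, 64 kHz each, guard = 0 kHz
Channel bandwidth = 8 * 64 = 512 kHz
Guard bands = 7 gaps * 0 kHz = 0 kHz
Total = 512 + 0 = 512 kHz

512


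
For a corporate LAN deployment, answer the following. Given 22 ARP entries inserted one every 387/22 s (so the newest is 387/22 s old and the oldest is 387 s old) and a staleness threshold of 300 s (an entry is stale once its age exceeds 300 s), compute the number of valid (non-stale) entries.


Ages are k * 387/22 s for k = 1..22 (spacing = 17.5909 s).
Entry k is valid iff k * 387/22 <= 300 iff k <= 22 * 300 / 387 = 17.0543
n_valid = floor(17.0543) = 17
(n_stale = 22 - 17 = 5)

17


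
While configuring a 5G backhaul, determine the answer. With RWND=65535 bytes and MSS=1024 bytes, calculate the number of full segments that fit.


Given: RWND = 65535 bytes, MSS = 1024 bytes
Full segments = floor(RWND / MSS)
Full segments = floor(65535 / 1024)
Full segments = floor(63.999) = 63

63


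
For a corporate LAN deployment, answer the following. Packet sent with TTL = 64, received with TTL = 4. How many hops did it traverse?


Given: initial TTL = 64, received TTL = 4
Hops = initial TTL - received TTL
Hops = 64 - 4 = 60

60


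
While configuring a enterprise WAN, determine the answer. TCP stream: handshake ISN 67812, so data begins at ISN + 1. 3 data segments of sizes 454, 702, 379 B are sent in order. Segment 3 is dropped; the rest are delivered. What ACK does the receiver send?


SYN uses sequence number 67812; first data byte = ISN + 1 = 67813.
Segment 1: SEQ = 67813, len = 454 B, covers [67813, 68266]
Segment 2: SEQ = 68267, len = 702 B, covers [68267, 68968]
Segment 3: SEQ = 68969, len = 379 B, covers [68969, 69347] [LOST]
In-order data received: bytes [67813, 68968] (segments 1..2).
Segment 3 missing -> gap begins at byte 68969.
Cumulative ACK = next expected in-order byte = 67813 + 454 + 702 = 68969

68969


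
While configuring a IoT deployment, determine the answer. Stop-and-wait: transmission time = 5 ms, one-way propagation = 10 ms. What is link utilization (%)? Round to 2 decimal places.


Given: Ttrans = 5 ms, Tprop = 10 ms
RTT = 2 * Tprop = 2 * 10 = 20 ms
U = Ttrans / (Ttrans + RTT)
U = 5 / (5 + 20)
U = 5 / 25 = 0.2
U% = 20.00%

20.00


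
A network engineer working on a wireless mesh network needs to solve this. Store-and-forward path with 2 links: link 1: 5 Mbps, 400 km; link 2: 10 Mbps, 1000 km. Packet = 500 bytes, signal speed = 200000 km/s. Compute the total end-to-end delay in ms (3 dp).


Packet = 500 bytes = 4000 bits. Store-and-forward: sum (t_trans + t_prop) per link.
Link 1: t_trans = 4000/(5*10^6) s = 0.8000 ms; t_prop = 400/200000 s = 2.0000 ms; subtotal = 2.8000 ms
Link 2: t_trans = 4000/(10*10^6) s = 0.4000 ms; t_prop = 1000/200000 s = 5.0000 ms; subtotal = 5.4000 ms
End-to-end = 2.8000 + 5.4000 = 8.2000 ms -> 8.200 ms (3 dp)

8.200


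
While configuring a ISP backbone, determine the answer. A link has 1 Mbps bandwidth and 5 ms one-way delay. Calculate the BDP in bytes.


Given: bandwidth = 1 Mbps, delay = 5 ms
BDP in bits = 1 * 10^6 * 5 / 1000
BDP in bits = 5000
BDP in bytes = 5000 / 8 = 625

625


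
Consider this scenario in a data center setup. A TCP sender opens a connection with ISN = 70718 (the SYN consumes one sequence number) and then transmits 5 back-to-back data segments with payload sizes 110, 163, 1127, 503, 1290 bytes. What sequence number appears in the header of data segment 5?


The SYN occupies sequence number ISN = 70718, so the first data byte is ISN + 1 = 70719.
SEQ of data segment i = (ISN + 1) + sum of payload sizes of segments 1..i-1.
Segment 1: SEQ = 70719, payload = 110 bytes
Segment 2: SEQ = 70829, payload = 163 bytes
Segment 3: SEQ = 70992, payload = 1127 bytes
Segment 4: SEQ = 72119, payload = 503 bytes
Segment 5: SEQ = 72622, payload = 1290 bytes
SEQ of segment 5 = 70719 + 110 + 163 + 1127 + 503 = 72622

72622


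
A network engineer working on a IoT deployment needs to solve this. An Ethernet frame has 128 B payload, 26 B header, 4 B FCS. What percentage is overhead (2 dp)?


Given: payload = 128 B, header = 26 B, trailer = 4 B
Overhead bytes = header + trailer = 26 + 4 = 30
Total frame = payload + overhead = 128 + 30 = 158
Overhead % = 30 / 158 * 100 = 18.9873% -> 18.99% (2 dp)

18.99


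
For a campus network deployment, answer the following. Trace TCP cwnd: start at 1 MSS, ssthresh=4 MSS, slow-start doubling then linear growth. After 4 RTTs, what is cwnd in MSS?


RTT 0: cwnd = 1 MSS (initial)
RTT 1: cwnd = 2 MSS (slow start, doubled)
RTT 2: cwnd = 4 MSS (slow start, doubled)
RTT 3: cwnd = 5 MSS (congestion avoidance, +1)
RTT 4: cwnd = 6 MSS (congestion avoidance, +1)

6


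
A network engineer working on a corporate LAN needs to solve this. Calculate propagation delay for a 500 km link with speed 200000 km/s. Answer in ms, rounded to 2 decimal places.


Given: distance = 500 km, speed = 200000 km/s
Delay = distance / speed = 500 / 200000 seconds
Delay in ms = 500 * 1000 / 200000
Delay = 2.5000 ms
Rounded to 2 dp = 2.50 ms

2.50


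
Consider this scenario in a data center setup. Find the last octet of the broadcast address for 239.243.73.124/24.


Given: IP = 239.243.73.124, prefix = /24
Host bits = 32 - 24 = 8
Network last octet = 124 AND mask = 0
Host part size = 2^8 - 1 = 255
Broadcast last octet = 0 OR 255 = 255

255


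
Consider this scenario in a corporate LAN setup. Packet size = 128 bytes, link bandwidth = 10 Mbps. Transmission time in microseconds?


Given: packet = 128 bytes, bandwidth = 10 Mbps
Packet in bits = 128 * 8 = 1024 bits
Bandwidth = 10 * 10^6 = 10000000 bps
Time = 1024 / 10000000 seconds
Time in us = 1024 * 10^6 / 10000000 = 102.4

102.4


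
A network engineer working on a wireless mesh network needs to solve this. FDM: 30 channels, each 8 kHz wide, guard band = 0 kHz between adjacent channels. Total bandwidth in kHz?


Given: 30 channels, 8 kHz each, guard = 0 kHz
Channel bandwidth = 30 * 8 = 240 kHz
Guard bands = 29 gaps * 0 kHz = 0 kHz
Total = 240 + 0 = 240 kHz

240


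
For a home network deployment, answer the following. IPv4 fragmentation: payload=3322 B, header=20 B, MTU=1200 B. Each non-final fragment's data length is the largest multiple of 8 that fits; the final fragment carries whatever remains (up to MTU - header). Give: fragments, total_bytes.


Max data per non-final fragment = floor((MTU - header)/8)*8 = floor((1200 - 20)/8)*8 = floor(1180/8)*8 = 1176 B
Final fragment needs no 8-byte alignment: it can carry up to MTU - header = 1180 B
Non-final fragments needed = ceil((payload - 1180) / 1176) = ceil(2142/1176) = ceil(1.8214) = 2
Number of fragments = 2 + 1 = 3
Fragment sizes (data): 2 * 1176 B + 970 B (last, 970 <= 1180 OK)
Total bytes sent = payload + n_frags * header = 3322 + 3*20 = 3322 + 60 = 3382 B

3, 3382


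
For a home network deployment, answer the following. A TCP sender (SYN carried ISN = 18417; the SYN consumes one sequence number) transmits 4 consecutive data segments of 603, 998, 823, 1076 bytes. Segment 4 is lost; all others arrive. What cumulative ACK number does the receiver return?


SYN uses sequence number 18417; first data byte = ISN + 1 = 18418.
Segment 1: SEQ = 18418, len = 603 B, covers [18418, 19020]
Segment 2: SEQ = 19021, len = 998 B, covers [19021, 20018]
Segment 3: SEQ = 20019, len = 823 B, covers [20019, 20841]
Segment 4: SEQ = 20842, len = 1076 B, covers [20842, 21917] [LOST]
In-order data received: bytes [18418, 20841] (segments 1..3).
Segment 4 missing -> gap begins at byte 20842.
Cumulative ACK = next expected in-order byte = 18418 + 603 + 998 + 823 = 20842

20842


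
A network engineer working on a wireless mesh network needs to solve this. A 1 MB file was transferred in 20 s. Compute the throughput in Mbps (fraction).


Given: file = 1 MB, time = 20 s
File in Mb = 1 * 8 = 8 Mb
Throughput = 8 / 20 Mbps
Throughput = 2/5 Mbps

2/5


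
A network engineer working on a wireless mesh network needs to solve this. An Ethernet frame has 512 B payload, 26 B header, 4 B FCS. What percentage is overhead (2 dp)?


Given: payload = 512 B, header = 26 B, trailer = 4 B
Overhead bytes = header + trailer = 26 + 4 = 30
Total frame = payload + overhead = 512 + 30 = 542
Overhead % = 30 / 542 * 100 = 5.5351% -> 5.54% (2 dp)

5.54


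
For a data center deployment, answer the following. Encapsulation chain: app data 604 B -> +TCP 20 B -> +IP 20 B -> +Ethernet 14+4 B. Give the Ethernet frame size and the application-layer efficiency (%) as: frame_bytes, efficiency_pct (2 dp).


TCP segment = 604 + 20 = 624 B
IP packet = 624 + 20 = 644 B
Ethernet frame = 644 + 14 + 4 = 662 B
Efficiency = app / frame = 604 / 662 = 0.912387 = 91.2387% -> 91.24% (2 dp)

662, 91.24


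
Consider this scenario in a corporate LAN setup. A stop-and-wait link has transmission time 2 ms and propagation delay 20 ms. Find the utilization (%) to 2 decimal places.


Given: Ttrans = 2 ms, Tprop = 20 ms
RTT = 2 * Tprop = 2 * 20 = 40 ms
U = Ttrans / (Ttrans + RTT)
U = 2 / (2 + 40)
U = 2 / 42 = 0.047619
U% = 4.76%

4.76


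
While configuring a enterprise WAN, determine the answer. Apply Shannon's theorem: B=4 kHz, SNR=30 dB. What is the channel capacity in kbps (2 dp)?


Given: B = 4 kHz, SNR = 30 dB
SNR linear = 10^(30/10) = 1000
1 + SNR = 1001
log2(1001) = 9.9672262588
C = 4 * 1000 * 9.9672262588 = 39868.9050 bps
C = 39.868905 kbps -> 39.87 kbps (2 dp)

39.87


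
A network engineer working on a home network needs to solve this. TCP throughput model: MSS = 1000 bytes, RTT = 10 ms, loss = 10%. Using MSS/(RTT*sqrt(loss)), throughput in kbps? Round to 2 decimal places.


Given: MSS = 1000 bytes, RTT = 10 ms, loss = 10%
RTT in seconds = 10 / 1000 = 0.01
Loss rate = 10% = 0.1
sqrt(loss) = sqrt(0.1) = 0.316227766017
Throughput (bytes/s) = 1000 / (0.01 * 0.316227766017) = 316227.7660
Throughput (kbps) = 316227.7660 * 8 / 1000 = 2529.822128 -> 2529.82 kbps (2 dp)

2529.82


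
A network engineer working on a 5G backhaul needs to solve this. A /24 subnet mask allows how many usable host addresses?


Given: subnet mask /24
Host bits = 32 - 24 = 8
Total addresses = 2^8 = 256
Usable hosts = 256 - 2 (network + broadcast) = 254

254


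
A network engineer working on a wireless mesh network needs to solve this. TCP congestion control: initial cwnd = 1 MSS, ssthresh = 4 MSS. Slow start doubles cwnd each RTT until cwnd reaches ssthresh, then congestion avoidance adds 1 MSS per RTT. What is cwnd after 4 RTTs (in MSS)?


RTT 0: cwnd = 1 MSS (initial)
RTT 1: cwnd = 2 MSS (slow start, doubled)
RTT 2: cwnd = 4 MSS (slow start, doubled)
RTT 3: cwnd = 5 MSS (congestion avoidance, +1)
RTT 4: cwnd = 6 MSS (congestion avoidance, +1)

6


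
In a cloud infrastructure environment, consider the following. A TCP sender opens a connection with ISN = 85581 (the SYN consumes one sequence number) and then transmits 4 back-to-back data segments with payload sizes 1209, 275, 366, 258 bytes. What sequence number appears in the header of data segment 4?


The SYN occupies sequence number ISN = 85581, so the first data byte is ISN + 1 = 85582.
SEQ of data segment i = (ISN + 1) + sum of payload sizes of segments 1..i-1.
Segment 1: SEQ = 85582, payload = 1209 bytes
Segment 2: SEQ = 86791, payload = 275 bytes
Segment 3: SEQ = 87066, payload = 366 bytes
Segment 4: SEQ = 87432, payload = 258 bytes
SEQ of segment 4 = 85582 + 1209 + 275 + 366 = 87432

87432


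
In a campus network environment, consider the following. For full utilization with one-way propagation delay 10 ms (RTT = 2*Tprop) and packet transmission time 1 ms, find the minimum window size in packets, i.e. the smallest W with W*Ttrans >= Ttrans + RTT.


Given: Ttrans = 1 ms, RTT = 20 ms (= 2 * Tprop, Tprop = 10 ms)
Time until first ACK returns = Ttrans + RTT = 1 + 20 = 21 ms
Need W * Ttrans >= Ttrans + RTT  ->  W >= (Ttrans + RTT) / Ttrans
(Ttrans + RTT) / Ttrans = 21 / 1 = 21
W_min = ceil(21) = 21

21


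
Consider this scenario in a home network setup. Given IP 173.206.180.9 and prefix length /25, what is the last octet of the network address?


Given: IP = 173.206.180.9, prefix = /25
Subnet mask = 255.255.255.128
Last octet of IP: 9
Last octet of mask: 128
Network last octet = 9 AND 128 = 0

0


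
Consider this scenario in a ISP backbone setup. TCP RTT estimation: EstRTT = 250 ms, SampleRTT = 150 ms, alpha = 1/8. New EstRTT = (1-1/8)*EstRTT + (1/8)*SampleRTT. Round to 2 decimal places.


Given: EstRTT = 250 ms, SampleRTT = 150 ms, alpha = 1/8
New EstRTT = (1 - alpha) * EstRTT + alpha * SampleRTT
(7/8) * 250 = 218.75
(1/8) * 150 = 18.75
New EstRTT = 218.75 + 18.75 = 237.5 ms -> 237.50 ms (2 dp)

237.50


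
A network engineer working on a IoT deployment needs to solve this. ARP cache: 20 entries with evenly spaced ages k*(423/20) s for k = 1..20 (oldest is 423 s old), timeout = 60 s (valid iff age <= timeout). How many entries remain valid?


Ages are k * 423/20 s for k = 1..20 (spacing = 21.1500 s).
Entry k is valid iff k * 423/20 <= 60 iff k <= 20 * 60 / 423 = 2.8369
n_valid = floor(2.8369) = 2
(n_stale = 20 - 2 = 18)

2


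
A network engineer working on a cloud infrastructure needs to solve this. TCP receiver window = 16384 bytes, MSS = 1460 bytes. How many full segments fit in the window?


Given: RWND = 16384 bytes, MSS = 1460 bytes
Full segments = floor(RWND / MSS)
Full segments = floor(16384 / 1460)
Full segments = floor(11.2219) = 11

11


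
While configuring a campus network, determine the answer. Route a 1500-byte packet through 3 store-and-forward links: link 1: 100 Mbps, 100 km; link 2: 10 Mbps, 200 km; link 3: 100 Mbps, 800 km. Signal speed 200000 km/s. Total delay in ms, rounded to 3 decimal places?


Packet = 1500 bytes = 12000 bits. Store-and-forward: sum (t_trans + t_prop) per link.
Link 1: t_trans = 12000/(100*10^6) s = 0.1200 ms; t_prop = 100/200000 s = 0.5000 ms; subtotal = 0.6200 ms
Link 2: t_trans = 12000/(10*10^6) s = 1.2000 ms; t_prop = 200/200000 s = 1.0000 ms; subtotal = 2.2000 ms
Link 3: t_trans = 12000/(100*10^6) s = 0.1200 ms; t_prop = 800/200000 s = 4.0000 ms; subtotal = 4.1200 ms
End-to-end = 0.6200 + 2.2000 + 4.1200 = 6.9400 ms -> 6.940 ms (3 dp)

6.940


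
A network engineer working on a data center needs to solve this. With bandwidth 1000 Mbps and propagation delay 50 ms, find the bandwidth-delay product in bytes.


Given: bandwidth = 1000 Mbps, delay = 50 ms
BDP in bits = 1000 * 10^6 * 50 / 1000
BDP in bits = 50000000
BDP in bytes = 50000000 / 8 = 6250000

6250000


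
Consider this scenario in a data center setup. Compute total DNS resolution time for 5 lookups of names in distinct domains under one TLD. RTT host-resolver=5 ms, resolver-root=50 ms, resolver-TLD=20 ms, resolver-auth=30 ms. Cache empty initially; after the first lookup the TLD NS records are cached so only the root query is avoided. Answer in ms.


Lookup 1 (cold cache): local + root + TLD + auth = 5 + 50 + 20 + 30 = 105 ms
Lookups 2..5 (TLD NS cached -> skip root; new domain -> still ask TLD and auth): local + TLD + auth = 5 + 20 + 30 = 55 ms each
Remaining 4 lookups: 4 * 55 = 220 ms
Total = 105 + 220 = 325 ms

325


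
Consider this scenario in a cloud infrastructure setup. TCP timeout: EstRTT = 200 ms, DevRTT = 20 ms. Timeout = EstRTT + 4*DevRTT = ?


Given: EstRTT = 200 ms, DevRTT = 20 ms
Timeout = EstRTT + 4 * DevRTT
4 * DevRTT = 4 * 20 = 80
Timeout = 200 + 80 = 280 ms

280


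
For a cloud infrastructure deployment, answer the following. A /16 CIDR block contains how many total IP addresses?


Given: CIDR prefix /16
Host bits = 32 - 16 = 16
Total addresses = 2^16 = 65536

65536


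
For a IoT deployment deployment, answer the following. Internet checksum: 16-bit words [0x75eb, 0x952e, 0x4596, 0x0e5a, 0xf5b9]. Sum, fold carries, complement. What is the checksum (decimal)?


Given words: [0x75eb, 0x952e, 0x4596, 0x0e5a, 0xf5b9]
Step 1: Sum all words
Raw sum = 30187 + 38190 + 17814 + 3674 + 62905 = 152770
Step 2: Fold carry: (21698 + 2) = 21700
One's complement = ~21700 & 0xFFFF = 43835

43835


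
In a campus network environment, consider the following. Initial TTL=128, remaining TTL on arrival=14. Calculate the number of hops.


Given: initial TTL = 128, received TTL = 14
Hops = initial TTL - received TTL
Hops = 128 - 14 = 114

114


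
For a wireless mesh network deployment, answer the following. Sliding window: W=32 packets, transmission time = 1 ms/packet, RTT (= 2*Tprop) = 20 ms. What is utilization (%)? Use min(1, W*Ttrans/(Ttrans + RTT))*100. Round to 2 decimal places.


Given: W = 32, Ttrans = 1 ms, RTT = 20 ms (= 2 * Tprop, Tprop = 10 ms)
Cycle time = Ttrans + RTT = 1 + 20 = 21 ms (first packet sent until its ACK returns)
W * Ttrans = 32 * 1 = 32 ms of sending per cycle
W * Ttrans / (Ttrans + RTT) = 32 / 21 = 1.523810
U = min(1, 1.523810) = 1.000000
U% = 100.00%

100.00


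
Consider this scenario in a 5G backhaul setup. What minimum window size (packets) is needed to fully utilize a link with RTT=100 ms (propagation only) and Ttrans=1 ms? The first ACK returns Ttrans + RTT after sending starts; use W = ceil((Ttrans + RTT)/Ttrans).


Given: Ttrans = 1 ms, RTT = 100 ms (= 2 * Tprop, Tprop = 50 ms)
Time until first ACK returns = Ttrans + RTT = 1 + 100 = 101 ms
Need W * Ttrans >= Ttrans + RTT  ->  W >= (Ttrans + RTT) / Ttrans
(Ttrans + RTT) / Ttrans = 101 / 1 = 101
W_min = ceil(101) = 101

101


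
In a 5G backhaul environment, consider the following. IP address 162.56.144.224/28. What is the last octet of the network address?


Given: IP = 162.56.144.224, prefix = /28
Subnet mask = 255.255.255.240
Last octet of IP: 224
Last octet of mask: 240
Network last octet = 224 AND 240 = 224

224


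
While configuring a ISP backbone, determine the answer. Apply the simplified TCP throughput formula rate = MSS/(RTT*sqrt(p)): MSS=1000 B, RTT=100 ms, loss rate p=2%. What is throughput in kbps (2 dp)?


Given: MSS = 1000 bytes, RTT = 100 ms, loss = 2%
RTT in seconds = 100 / 1000 = 0.1
Loss rate = 2% = 0.02
sqrt(loss) = sqrt(0.02) = 0.141421356237
Throughput (bytes/s) = 1000 / (0.1 * 0.141421356237) = 70710.6781
Throughput (kbps) = 70710.6781 * 8 / 1000 = 565.685425 -> 565.69 kbps (2 dp)

565.69


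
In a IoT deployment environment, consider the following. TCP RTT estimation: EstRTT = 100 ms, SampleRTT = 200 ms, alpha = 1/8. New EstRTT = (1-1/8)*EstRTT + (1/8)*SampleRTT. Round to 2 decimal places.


Given: EstRTT = 100 ms, SampleRTT = 200 ms, alpha = 1/8
New EstRTT = (1 - alpha) * EstRTT + alpha * SampleRTT
(7/8) * 100 = 87.5
(1/8) * 200 = 25
New EstRTT = 87.5 + 25 = 112.5 ms -> 112.50 ms (2 dp)

112.50


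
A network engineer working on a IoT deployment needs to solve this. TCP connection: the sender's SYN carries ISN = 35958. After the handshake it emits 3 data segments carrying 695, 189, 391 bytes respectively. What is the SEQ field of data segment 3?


The SYN occupies sequence number ISN = 35958, so the first data byte is ISN + 1 = 35959.
SEQ of data segment i = (ISN + 1) + sum of payload sizes of segments 1..i-1.
Segment 1: SEQ = 35959, payload = 695 bytes
Segment 2: SEQ = 36654, payload = 189 bytes
Segment 3: SEQ = 36843, payload = 391 bytes
SEQ of segment 3 = 35959 + 695 + 189 = 36843

36843


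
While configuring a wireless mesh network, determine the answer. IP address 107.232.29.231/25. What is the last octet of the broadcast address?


Given: IP = 107.232.29.231, prefix = /25
Host bits = 32 - 25 = 7
Network last octet = 231 AND mask = 128
Host part size = 2^7 - 1 = 127
Broadcast last octet = 128 OR 127 = 255

255


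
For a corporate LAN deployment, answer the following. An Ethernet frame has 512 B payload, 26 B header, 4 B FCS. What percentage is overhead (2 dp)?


Given: payload = 512 B, header = 26 B, trailer = 4 B
Overhead bytes = header + trailer = 26 + 4 = 30
Total frame = payload + overhead = 512 + 30 = 542
Overhead % = 30 / 542 * 100 = 5.5351% -> 5.54% (2 dp)

5.54


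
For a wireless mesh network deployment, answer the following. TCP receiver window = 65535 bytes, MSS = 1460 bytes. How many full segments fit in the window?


Given: RWND = 65535 bytes, MSS = 1460 bytes
Full segments = floor(RWND / MSS)
Full segments = floor(65535 / 1460)
Full segments = floor(44.887) = 44

44


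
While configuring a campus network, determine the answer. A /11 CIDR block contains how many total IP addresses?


Given: CIDR prefix /11
Host bits = 32 - 11 = 21
Total addresses = 2^21 = 2097152

2097152


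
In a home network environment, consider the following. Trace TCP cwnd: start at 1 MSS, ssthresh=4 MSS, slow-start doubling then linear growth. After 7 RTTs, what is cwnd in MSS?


RTT 0: cwnd = 1 MSS (initial)
RTT 1: cwnd = 2 MSS (slow start, doubled)
RTT 2: cwnd = 4 MSS (slow start, doubled)
RTT 3: cwnd = 5 MSS (congestion avoidance, +1)
RTT 4: cwnd = 6 MSS (congestion avoidance, +1)
RTT 5: cwnd = 7 MSS (congestion avoidance, +1)
RTT 6: cwnd = 8 MSS (congestion avoidance, +1)
RTT 7: cwnd = 9 MSS (congestion avoidance, +1)

9


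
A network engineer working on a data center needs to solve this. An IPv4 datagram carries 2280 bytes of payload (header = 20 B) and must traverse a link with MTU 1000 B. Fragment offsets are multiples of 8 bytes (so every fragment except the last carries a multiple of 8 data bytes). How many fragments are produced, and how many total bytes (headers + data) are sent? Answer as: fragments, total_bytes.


Max data per non-final fragment = floor((MTU - header)/8)*8 = floor((1000 - 20)/8)*8 = floor(980/8)*8 = 976 B
Final fragment needs no 8-byte alignment: it can carry up to MTU - header = 980 B
Non-final fragments needed = ceil((payload - 980) / 976) = ceil(1300/976) = ceil(1.3320) = 2
Number of fragments = 2 + 1 = 3
Fragment sizes (data): 2 * 976 B + 328 B (last, 328 <= 980 OK)
Total bytes sent = payload + n_frags * header = 2280 + 3*20 = 2280 + 60 = 2340 B

3, 2340


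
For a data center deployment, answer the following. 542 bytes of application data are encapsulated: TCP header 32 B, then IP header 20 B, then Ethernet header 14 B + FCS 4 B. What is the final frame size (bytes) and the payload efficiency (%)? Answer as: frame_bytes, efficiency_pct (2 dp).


TCP segment = 542 + 32 = 574 B
IP packet = 574 + 20 = 594 B
Ethernet frame = 594 + 14 + 4 = 612 B
Efficiency = app / frame = 542 / 612 = 0.885621 = 88.5621% -> 88.56% (2 dp)

612, 88.56


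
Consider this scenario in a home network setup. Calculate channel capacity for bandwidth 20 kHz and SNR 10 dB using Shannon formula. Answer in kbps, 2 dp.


Given: B = 20 kHz, SNR = 10 dB
SNR linear = 10^(10/10) = 10
1 + SNR = 11
log2(11) = 3.4594316186
C = 20 * 1000 * 3.4594316186 = 69188.6324 bps
C = 69.188632 kbps -> 69.19 kbps (2 dp)

69.19


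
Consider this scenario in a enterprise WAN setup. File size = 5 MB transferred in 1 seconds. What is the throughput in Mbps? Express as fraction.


Given: file = 5 MB, time = 1 s
File in Mb = 5 * 8 = 40 Mb
Throughput = 40 / 1 Mbps
Throughput = 40 Mbps

40


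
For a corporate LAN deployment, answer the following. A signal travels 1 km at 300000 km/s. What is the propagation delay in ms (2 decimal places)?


Given: distance = 1 km, speed = 300000 km/s
Delay = distance / speed = 1 / 300000 seconds
Delay in ms = 1 * 1000 / 300000
Delay = 0.0033 ms
Rounded to 2 dp = 0.00 ms

0.00


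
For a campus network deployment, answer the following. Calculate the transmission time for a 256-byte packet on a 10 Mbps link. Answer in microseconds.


Given: packet = 256 bytes, bandwidth = 10 Mbps
Packet in bits = 256 * 8 = 2048 bits
Bandwidth = 10 * 10^6 = 10000000 bps
Time = 2048 / 10000000 seconds
Time in us = 2048 * 10^6 / 10000000 = 204.8

204.8


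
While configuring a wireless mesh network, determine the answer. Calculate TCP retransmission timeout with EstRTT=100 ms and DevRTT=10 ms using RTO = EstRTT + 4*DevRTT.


Given: EstRTT = 100 ms, DevRTT = 10 ms
Timeout = EstRTT + 4 * DevRTT
4 * DevRTT = 4 * 10 = 40
Timeout = 100 + 40 = 140 ms

140


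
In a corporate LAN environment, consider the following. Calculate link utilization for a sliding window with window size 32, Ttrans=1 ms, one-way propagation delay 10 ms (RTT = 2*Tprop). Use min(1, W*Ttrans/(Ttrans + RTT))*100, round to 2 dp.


Given: W = 32, Ttrans = 1 ms, RTT = 20 ms (= 2 * Tprop, Tprop = 10 ms)
Cycle time = Ttrans + RTT = 1 + 20 = 21 ms (first packet sent until its ACK returns)
W * Ttrans = 32 * 1 = 32 ms of sending per cycle
W * Ttrans / (Ttrans + RTT) = 32 / 21 = 1.523810
U = min(1, 1.523810) = 1.000000
U% = 100.00%

100.00


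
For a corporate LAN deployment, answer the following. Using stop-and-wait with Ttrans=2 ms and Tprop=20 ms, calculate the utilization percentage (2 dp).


Given: Ttrans = 2 ms, Tprop = 20 ms
RTT = 2 * Tprop = 2 * 20 = 40 ms
U = Ttrans / (Ttrans + RTT)
U = 2 / (2 + 40)
U = 2 / 42 = 0.047619
U% = 4.76%

4.76


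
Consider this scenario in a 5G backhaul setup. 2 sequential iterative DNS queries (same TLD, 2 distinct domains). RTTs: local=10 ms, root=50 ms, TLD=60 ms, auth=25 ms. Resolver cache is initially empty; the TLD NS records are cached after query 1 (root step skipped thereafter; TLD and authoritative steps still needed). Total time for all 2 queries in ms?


Lookup 1 (cold cache): local + root + TLD + auth = 10 + 50 + 60 + 25 = 145 ms
Lookups 2..2 (TLD NS cached -> skip root; new domain -> still ask TLD and auth): local + TLD + auth = 10 + 60 + 25 = 95 ms each
Remaining 1 lookups: 1 * 95 = 95 ms
Total = 145 + 95 = 240 ms

240


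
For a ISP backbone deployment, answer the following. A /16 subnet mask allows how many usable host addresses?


Given: subnet mask /16
Host bits = 32 - 16 = 16
Total addresses = 2^16 = 65536
Usable hosts = 65536 - 2 (network + broadcast) = 65534

65534


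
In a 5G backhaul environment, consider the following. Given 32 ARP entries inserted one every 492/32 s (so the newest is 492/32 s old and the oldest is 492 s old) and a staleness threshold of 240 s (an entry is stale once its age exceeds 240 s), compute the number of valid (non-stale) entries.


Ages are k * 492/32 s for k = 1..32 (spacing = 15.3750 s).
Entry k is valid iff k * 492/32 <= 240 iff k <= 32 * 240 / 492 = 15.6098
n_valid = floor(15.6098) = 15
(n_stale = 32 - 15 = 17)

15


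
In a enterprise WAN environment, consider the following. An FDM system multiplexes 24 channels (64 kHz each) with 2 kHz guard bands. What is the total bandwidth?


Given: 24 channels, 64 kHz each, guard = 2 kHz
Channel bandwidth = 24 * 64 = 1536 kHz
Guard bands = 23 gaps * 2 kHz = 46 kHz
Total = 1536 + 46 = 1582 kHz

1582


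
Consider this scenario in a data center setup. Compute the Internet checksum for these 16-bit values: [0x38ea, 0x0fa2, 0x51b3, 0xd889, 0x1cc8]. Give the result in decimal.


Given words: [0x38ea, 0x0fa2, 0x51b3, 0xd889, 0x1cc8]
Step 1: Sum all words
Raw sum = 14570 + 4002 + 20915 + 55433 + 7368 = 102288
Step 2: Fold carry: (36752 + 1) = 36753
One's complement = ~36753 & 0xFFFF = 28782

28782


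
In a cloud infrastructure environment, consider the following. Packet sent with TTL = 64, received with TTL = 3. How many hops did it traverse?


Given: initial TTL = 64, received TTL = 3
Hops = initial TTL - received TTL
Hops = 64 - 3 = 61

61


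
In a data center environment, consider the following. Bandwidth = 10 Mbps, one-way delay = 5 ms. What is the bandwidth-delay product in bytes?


Given: bandwidth = 10 Mbps, delay = 5 ms
BDP in bits = 10 * 10^6 * 5 / 1000
BDP in bits = 50000
BDP in bytes = 50000 / 8 = 6250

6250


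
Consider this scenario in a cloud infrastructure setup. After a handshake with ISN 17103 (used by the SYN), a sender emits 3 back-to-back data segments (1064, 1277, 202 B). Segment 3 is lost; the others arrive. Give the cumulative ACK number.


SYN uses sequence number 17103; first data byte = ISN + 1 = 17104.
Segment 1: SEQ = 17104, len = 1064 B, covers [17104, 18167]
Segment 2: SEQ = 18168, len = 1277 B, covers [18168, 19444]
Segment 3: SEQ = 19445, len = 202 B, covers [19445, 19646] [LOST]
In-order data received: bytes [17104, 19444] (segments 1..2).
Segment 3 missing -> gap begins at byte 19445.
Cumulative ACK = next expected in-order byte = 17104 + 1064 + 1277 = 19445

19445


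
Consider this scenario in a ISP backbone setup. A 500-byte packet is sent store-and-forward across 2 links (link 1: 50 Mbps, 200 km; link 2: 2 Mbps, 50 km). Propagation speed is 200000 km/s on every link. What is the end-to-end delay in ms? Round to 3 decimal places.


Packet = 500 bytes = 4000 bits. Store-and-forward: sum (t_trans + t_prop) per link.
Link 1: t_trans = 4000/(50*10^6) s = 0.0800 ms; t_prop = 200/200000 s = 1.0000 ms; subtotal = 1.0800 ms
Link 2: t_trans = 4000/(2*10^6) s = 2.0000 ms; t_prop = 50/200000 s = 0.2500 ms; subtotal = 2.2500 ms
End-to-end = 1.0800 + 2.2500 = 3.3300 ms -> 3.330 ms (3 dp)

3.330


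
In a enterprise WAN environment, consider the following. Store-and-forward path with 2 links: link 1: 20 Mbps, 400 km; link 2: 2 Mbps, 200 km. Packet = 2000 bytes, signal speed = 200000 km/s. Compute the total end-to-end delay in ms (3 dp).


Packet = 2000 bytes = 16000 bits. Store-and-forward: sum (t_trans + t_prop) per link.
Link 1: t_trans = 16000/(20*10^6) s = 0.8000 ms; t_prop = 400/200000 s = 2.0000 ms; subtotal = 2.8000 ms
Link 2: t_trans = 16000/(2*10^6) s = 8.0000 ms; t_prop = 200/200000 s = 1.0000 ms; subtotal = 9.0000 ms
End-to-end = 2.8000 + 9.0000 = 11.8000 ms -> 11.800 ms (3 dp)

11.800


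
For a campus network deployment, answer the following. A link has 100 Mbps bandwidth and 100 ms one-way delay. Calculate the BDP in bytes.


Given: bandwidth = 100 Mbps, delay = 100 ms
BDP in bits = 100 * 10^6 * 100 / 1000
BDP in bits = 10000000
BDP in bytes = 10000000 / 8 = 1250000

1250000


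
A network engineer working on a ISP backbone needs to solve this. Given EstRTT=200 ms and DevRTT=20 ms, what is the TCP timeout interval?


Given: EstRTT = 200 ms, DevRTT = 20 ms
Timeout = EstRTT + 4 * DevRTT
4 * DevRTT = 4 * 20 = 80
Timeout = 200 + 80 = 280 ms

280


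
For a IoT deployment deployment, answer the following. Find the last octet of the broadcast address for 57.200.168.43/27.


Given: IP = 57.200.168.43, prefix = /27
Host bits = 32 - 27 = 5
Network last octet = 43 AND mask = 32
Host part size = 2^5 - 1 = 31
Broadcast last octet = 32 OR 31 = 63

63


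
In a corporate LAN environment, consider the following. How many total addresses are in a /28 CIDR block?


Given: CIDR prefix /28
Host bits = 32 - 28 = 4
Total addresses = 2^4 = 16

16


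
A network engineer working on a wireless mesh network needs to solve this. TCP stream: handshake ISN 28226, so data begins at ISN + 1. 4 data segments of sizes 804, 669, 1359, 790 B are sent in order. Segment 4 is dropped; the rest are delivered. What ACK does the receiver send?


SYN uses sequence number 28226; first data byte = ISN + 1 = 28227.
Segment 1: SEQ = 28227, len = 804 B, covers [28227, 29030]
Segment 2: SEQ = 29031, len = 669 B, covers [29031, 29699]
Segment 3: SEQ = 29700, len = 1359 B, covers [29700, 31058]
Segment 4: SEQ = 31059, len = 790 B, covers [31059, 31848] [LOST]
In-order data received: bytes [28227, 31058] (segments 1..3).
Segment 4 missing -> gap begins at byte 31059.
Cumulative ACK = next expected in-order byte = 28227 + 804 + 669 + 1359 = 31059

31059


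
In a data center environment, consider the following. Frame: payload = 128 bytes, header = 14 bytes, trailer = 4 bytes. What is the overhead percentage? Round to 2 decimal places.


Given: payload = 128 B, header = 14 B, trailer = 4 B
Overhead bytes = header + trailer = 14 + 4 = 18
Total frame = payload + overhead = 128 + 18 = 146
Overhead % = 18 / 146 * 100 = 12.3288% -> 12.33% (2 dp)

12.33


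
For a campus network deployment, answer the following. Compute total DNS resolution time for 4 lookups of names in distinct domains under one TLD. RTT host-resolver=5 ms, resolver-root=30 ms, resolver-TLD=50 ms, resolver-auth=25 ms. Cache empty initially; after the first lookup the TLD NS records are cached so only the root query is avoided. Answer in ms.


Lookup 1 (cold cache): local + root + TLD + auth = 5 + 30 + 50 + 25 = 110 ms
Lookups 2..4 (TLD NS cached -> skip root; new domain -> still ask TLD and auth): local + TLD + auth = 5 + 50 + 25 = 80 ms each
Remaining 3 lookups: 3 * 80 = 240 ms
Total = 110 + 240 = 350 ms

350


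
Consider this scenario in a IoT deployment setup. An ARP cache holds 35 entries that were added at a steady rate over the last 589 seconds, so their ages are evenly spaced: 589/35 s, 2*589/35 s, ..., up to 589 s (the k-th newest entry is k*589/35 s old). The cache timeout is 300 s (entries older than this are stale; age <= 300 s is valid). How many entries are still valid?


Ages are k * 589/35 s for k = 1..35 (spacing = 16.8286 s).
Entry k is valid iff k * 589/35 <= 300 iff k <= 35 * 300 / 589 = 17.8268
n_valid = floor(17.8268) = 17
(n_stale = 35 - 17 = 18)

17


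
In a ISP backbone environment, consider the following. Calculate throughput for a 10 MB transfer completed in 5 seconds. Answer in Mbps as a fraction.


Given: file = 10 MB, time = 5 s
File in Mb = 10 * 8 = 80 Mb
Throughput = 80 / 5 Mbps
Throughput = 16 Mbps

16


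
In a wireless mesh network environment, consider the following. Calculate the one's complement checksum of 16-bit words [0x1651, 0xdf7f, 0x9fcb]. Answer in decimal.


Given words: [0x1651, 0xdf7f, 0x9fcb]
Step 1: Sum all words
Raw sum = 5713 + 57215 + 40907 = 103835
Step 2: Fold carry: (38299 + 1) = 38300
One's complement = ~38300 & 0xFFFF = 27235

27235


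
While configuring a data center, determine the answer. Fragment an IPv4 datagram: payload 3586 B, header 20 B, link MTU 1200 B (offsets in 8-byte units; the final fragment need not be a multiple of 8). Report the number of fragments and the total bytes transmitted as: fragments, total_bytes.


Max data per non-final fragment = floor((MTU - header)/8)*8 = floor((1200 - 20)/8)*8 = floor(1180/8)*8 = 1176 B
Final fragment needs no 8-byte alignment: it can carry up to MTU - header = 1180 B
Non-final fragments needed = ceil((payload - 1180) / 1176) = ceil(2406/1176) = ceil(2.0459) = 3
Number of fragments = 3 + 1 = 4
Fragment sizes (data): 3 * 1176 B + 58 B (last, 58 <= 1180 OK)
Total bytes sent = payload + n_frags * header = 3586 + 4*20 = 3586 + 80 = 3666 B

4, 3666
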